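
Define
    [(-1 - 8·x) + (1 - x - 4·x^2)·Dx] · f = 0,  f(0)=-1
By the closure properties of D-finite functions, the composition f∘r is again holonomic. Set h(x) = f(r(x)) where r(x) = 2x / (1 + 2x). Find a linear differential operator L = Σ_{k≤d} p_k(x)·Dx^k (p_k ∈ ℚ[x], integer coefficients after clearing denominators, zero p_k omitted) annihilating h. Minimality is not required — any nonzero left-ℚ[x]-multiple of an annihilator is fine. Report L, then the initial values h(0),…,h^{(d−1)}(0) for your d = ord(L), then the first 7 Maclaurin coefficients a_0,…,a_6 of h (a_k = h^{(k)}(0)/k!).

L = (2 + 36·x) + (-1 - 4·x + 12·x^2 + 32·x^3)·Dx  (order 1).
h: a_k = -1, -2, -16, 0, -256, 512, -5120, …
ICs: h(0) = -1.

f: a_k = -1, -1, -5, -9, -29, -65, -181, …
f∘r: x↦r, Dx↦Dx/r' in L_f ⇒ L₀.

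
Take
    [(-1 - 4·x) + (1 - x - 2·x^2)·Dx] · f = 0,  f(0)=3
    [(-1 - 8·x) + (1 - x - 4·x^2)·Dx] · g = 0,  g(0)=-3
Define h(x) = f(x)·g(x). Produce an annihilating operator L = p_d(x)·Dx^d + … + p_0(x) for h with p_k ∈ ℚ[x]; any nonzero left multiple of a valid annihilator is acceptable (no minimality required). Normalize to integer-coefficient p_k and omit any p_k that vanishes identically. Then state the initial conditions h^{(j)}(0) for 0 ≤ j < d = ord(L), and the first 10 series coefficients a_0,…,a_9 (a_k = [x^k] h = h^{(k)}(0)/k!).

L = (-2 - 10·x + 18·x^2 + 32·x^3) + (1 - 2·x - 5·x^2 + 6·x^3 + 8·x^4)·Dx  (order 1).
h: a_k = -9, -18, -81, -198, -621, -1602, -4473, -11646, -31077, -80730, …
ICs: h(0) = -9.

f: a_k = 3, 3, 9, 15, 33, 63, 129, 255, 513, 1023, …
g: a_k = -3, -3, -15, -27, -87, -195, -543, -1323, -3495, -8787, …
Sym-product of L_f,L_g gives L₀ (≤ ord 1).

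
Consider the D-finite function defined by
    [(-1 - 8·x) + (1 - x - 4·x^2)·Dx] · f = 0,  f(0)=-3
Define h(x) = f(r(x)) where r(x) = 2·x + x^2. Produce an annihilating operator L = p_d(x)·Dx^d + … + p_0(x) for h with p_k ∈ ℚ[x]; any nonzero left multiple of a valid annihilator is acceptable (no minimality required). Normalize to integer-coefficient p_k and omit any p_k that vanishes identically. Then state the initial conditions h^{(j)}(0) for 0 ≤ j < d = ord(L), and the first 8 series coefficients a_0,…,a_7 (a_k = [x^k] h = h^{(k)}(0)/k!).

L = (2 + 34·x + 48·x^2 + 16·x^3) + (-1 + 2·x + 17·x^2 + 16·x^3 + 4·x^4)·Dx  (order 1).
h: a_k = -3, -6, -63, -276, -1731, -9186, -52467, -289896, …
ICs: h(0) = -3.

f: a_k = -3, -3, -15, -27, -87, -195, -543, -1323, …
Change of var in L_f (x↦r) gives L₀.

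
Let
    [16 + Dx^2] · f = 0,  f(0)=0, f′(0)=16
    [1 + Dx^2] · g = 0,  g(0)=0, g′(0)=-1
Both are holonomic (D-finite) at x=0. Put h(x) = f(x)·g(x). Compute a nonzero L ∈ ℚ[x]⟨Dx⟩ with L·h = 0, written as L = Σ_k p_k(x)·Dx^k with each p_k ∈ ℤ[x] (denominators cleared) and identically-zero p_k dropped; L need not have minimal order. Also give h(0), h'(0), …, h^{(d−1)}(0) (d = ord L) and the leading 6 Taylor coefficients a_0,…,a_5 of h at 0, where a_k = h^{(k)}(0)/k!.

L = 225 + 34·Dx^2 + Dx^4  (order 4).
h: a_k = 0, 0, -16, 0, 136/3, 0, …
ICs: h(0) = 0, h′(0) = 0, h′′(0) = -32, h′′′(0) = 0.

f: a_k = 0, 16, 0, -128/3, 0, 512/15, …
g: a_k = 0, -1, 0, 1/6, 0, -1/120, …
f·g: L₀ = L_f ⊗_s L_g, ord ≤ 2·2.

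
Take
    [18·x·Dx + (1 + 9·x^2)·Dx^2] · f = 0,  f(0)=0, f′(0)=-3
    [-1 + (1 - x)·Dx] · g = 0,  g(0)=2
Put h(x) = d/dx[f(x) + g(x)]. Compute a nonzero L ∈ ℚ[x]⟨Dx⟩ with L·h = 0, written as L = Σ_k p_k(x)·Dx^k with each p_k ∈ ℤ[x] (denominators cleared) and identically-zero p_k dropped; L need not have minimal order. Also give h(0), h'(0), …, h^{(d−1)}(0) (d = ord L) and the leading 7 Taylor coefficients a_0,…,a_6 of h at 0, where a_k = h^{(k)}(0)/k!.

L = (18 - 72·x - 486·x^2) + (-12 + 18·x + 180·x^2 - 486·x^3)·Dx + (1 + 8·x + 72·x^3 - 81·x^4)·Dx^2  (order 2).
h: a_k = -1, 4, 33, 8, -233, 12, 2201, …
ICs: h(0) = -1, h′(0) = 4.

f: a_k = 0, -3, 0, 9, 0, -243/5, 0, …
g: a_k = 2, 2, 2, 2, 2, 2, 2, …
f+g: L₀ = lclm(L_f,L_g), ord ≤ 2+1.
Differentiate: ansatz ord ≤ ord L₀ ⇒ L.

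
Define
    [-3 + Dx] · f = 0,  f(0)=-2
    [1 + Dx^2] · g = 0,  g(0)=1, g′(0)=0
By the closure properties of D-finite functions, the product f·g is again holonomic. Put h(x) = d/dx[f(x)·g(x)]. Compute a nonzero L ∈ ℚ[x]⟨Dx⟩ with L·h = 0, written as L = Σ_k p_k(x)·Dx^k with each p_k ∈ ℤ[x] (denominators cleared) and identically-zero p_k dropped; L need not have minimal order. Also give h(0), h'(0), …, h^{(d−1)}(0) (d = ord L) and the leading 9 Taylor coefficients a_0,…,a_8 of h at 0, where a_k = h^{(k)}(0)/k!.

f: a_k = -2, -6, -9, -9, -27/4, -81/20, -81/40, -243/280, -729/2240, …
g: a_k = 1, 0, -1/2, 0, 1/24, 0, -1/720, 0, 1/40320, …
f·g: L₀ = L_f ⊗_s L_g, ord ≤ 1·2.
h₀' ⇒ L via d/dx closure of L₀.
L = 10 - 6·Dx + Dx^2  (order 2).
h: a_k = -6, -16, -18, -28/3, 1, 88/15, 83/15, 1054/315, 213/140, …
ICs: h(0) = -6, h′(0) = -16.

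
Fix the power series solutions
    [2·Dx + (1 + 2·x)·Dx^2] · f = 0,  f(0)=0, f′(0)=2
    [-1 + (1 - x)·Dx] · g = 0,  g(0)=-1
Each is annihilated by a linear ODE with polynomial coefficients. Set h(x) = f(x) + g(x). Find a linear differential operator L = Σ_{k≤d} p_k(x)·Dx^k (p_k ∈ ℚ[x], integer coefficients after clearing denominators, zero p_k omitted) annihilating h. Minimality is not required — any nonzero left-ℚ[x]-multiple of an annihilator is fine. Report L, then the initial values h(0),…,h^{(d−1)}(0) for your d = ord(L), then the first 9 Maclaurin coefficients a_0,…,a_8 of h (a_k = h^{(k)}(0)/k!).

f: a_k = 0, 2, -2, 8/3, -4, 32/5, -32/3, 128/7, -32, …
g: a_k = -1, -1, -1, -1, -1, -1, -1, -1, -1, …
L₀ := lclm(L_f,L_g); ord L₀ ≤ 2+1.
L = (-14 - 4·x)·Dx + (1 - 20·x - 8·x^2)·Dx^2 + (2 + 3·x - 3·x^2 - 2·x^3)·Dx^3  (order 3).
h: a_k = -1, 1, -3, 5/3, -5, 27/5, -35/3, 121/7, -33, …
ICs: h(0) = -1, h′(0) = 1, h′′(0) = -6.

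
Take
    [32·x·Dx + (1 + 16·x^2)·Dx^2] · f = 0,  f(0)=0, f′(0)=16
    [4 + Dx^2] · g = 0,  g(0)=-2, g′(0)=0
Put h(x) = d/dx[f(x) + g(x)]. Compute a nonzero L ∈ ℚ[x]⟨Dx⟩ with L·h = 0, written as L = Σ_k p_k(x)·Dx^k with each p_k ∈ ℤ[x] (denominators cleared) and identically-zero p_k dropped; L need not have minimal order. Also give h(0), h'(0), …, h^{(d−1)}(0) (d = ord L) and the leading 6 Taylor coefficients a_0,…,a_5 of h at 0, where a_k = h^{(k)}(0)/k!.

f: a_k = 0, 16, 0, -256/3, 0, 4096/5, …
g: a_k = -2, 0, 4, 0, -4/3, 0, …
Sum ⇒ L₀ = lclm(L_f,L_g) in ℚ(x)⟨Dx⟩.
h=h₀': d/dx-closure on L₀ ⇒ L.
L = (-6016·x + 102400·x^3 + 32768·x^5) + (-28 + 1216·x^2 + 27648·x^4 + 16384·x^6)·Dx + (-1504·x + 25600·x^3 + 8192·x^5)·Dx^2 + (-7 + 304·x^2 + 6912·x^4 + 4096·x^6)·Dx^3  (order 3).
h: a_k = 16, 8, -256, -16/3, 4096, 16/15, …
ICs: h(0) = 16, h′(0) = 8, h′′(0) = -512.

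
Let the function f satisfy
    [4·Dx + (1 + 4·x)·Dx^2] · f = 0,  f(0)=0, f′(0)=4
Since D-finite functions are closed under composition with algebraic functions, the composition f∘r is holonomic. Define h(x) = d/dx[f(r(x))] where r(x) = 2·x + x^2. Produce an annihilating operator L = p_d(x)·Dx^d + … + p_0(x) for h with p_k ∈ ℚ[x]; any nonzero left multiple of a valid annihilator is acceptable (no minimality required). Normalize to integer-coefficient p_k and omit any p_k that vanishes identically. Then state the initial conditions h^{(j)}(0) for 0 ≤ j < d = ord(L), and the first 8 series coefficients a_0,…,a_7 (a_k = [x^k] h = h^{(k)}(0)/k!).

L = (7 + 8·x + 4·x^2) + (1 + 9·x + 12·x^2 + 4·x^3)·Dx  (order 1).
h: a_k = 8, -56, 416, -3104, 23168, -172928, 1290752, -9634304, …
ICs: h(0) = 8.

f: a_k = 0, 4, -8, 64/3, -64, 1024/5, -2048/3, 16384/7, …
Change of var in L_f (x↦r) gives L₀.
h=h₀': d/dx-closure on L₀ ⇒ L.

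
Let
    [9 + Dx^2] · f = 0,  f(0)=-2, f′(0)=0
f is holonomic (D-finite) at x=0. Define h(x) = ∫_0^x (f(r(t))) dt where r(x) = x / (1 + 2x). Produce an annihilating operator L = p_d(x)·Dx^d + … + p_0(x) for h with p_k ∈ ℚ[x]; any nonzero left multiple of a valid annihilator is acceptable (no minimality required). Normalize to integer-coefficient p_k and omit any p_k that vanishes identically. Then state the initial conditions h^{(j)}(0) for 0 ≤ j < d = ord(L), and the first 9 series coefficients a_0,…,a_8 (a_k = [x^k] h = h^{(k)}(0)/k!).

L = 9·Dx + (4 + 24·x + 48·x^2 + 32·x^3)·Dx^2 + (1 + 8·x + 24·x^2 + 32·x^3 + 16·x^4)·Dx^3  (order 3).
h: a_k = 0, -2, 0, 3, -9, 81/4, -39, 2583/40, -6723/80, …
ICs: h(0) = 0, h′(0) = -2, h′′(0) = 0.

f: a_k = -2, 0, 9, 0, -27/4, 0, 81/40, 0, -729/2240, …
Change of var in L_f (x↦r) gives L₀.
Integrate: L := L₀·Dx.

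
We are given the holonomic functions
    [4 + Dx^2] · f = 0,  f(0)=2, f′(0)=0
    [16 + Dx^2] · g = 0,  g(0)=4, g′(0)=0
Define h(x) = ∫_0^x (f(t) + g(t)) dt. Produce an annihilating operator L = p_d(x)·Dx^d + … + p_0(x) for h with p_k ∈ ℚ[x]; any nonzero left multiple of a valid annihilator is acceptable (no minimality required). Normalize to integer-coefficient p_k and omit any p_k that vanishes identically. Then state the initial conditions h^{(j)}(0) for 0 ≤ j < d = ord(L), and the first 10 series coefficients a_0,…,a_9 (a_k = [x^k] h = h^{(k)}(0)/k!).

f: a_k = 2, 0, -4, 0, 4/3, 0, -8/45, 0, 4/315, 0, …
g: a_k = 4, 0, -32, 0, 128/3, 0, -1024/45, 0, 2048/315, 0, …
f+g: L₀ = lclm(L_f,L_g), ord ≤ 2+2.
∫: right-multiply L₀ by Dx.
L = 64·Dx + 20·Dx^3 + Dx^5  (order 5).
h: a_k = 0, 6, 0, -12, 0, 44/5, 0, -344/105, 0, 76/105, …
ICs: h(0) = 0, h′(0) = 6, h′′(0) = 0, h′′′(0) = -72, h′′′′(0) = 0.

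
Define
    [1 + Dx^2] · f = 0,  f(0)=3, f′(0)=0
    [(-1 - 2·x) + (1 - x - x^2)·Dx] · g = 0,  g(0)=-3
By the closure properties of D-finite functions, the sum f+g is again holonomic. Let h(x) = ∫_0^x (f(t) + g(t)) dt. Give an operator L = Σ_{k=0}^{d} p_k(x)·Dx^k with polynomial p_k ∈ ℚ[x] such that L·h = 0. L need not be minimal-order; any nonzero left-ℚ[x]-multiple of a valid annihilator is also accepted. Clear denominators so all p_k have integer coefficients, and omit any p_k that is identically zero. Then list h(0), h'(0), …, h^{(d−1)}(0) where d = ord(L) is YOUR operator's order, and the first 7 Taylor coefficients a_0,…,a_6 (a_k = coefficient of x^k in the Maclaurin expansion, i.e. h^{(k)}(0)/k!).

L = (-19 - 48·x - 31·x^2 - 24·x^3 - 5·x^4 - 2·x^5)·Dx + (5 - x - 4·x^2 - 7·x^3 - 6·x^4 - 3·x^5 - x^6)·Dx^2 + (-19 - 48·x - 31·x^2 - 24·x^3 - 5·x^4 - 2·x^5)·Dx^3 + (5 - x - 4·x^2 - 7·x^3 - 6·x^4 - 3·x^5 - x^6)·Dx^4  (order 4).
h: a_k = 0, 0, -3/2, -5/2, -9/4, -119/40, -4, …
ICs: h(0) = 0, h′(0) = 0, h′′(0) = -3, h′′′(0) = -15.

f: a_k = 3, 0, -3/2, 0, 1/8, 0, -1/240, …
g: a_k = -3, -3, -6, -9, -15, -24, -39, …
Weyl lclm of L_f,L_g ⇒ L₀ (ord ≤ 3).
Integrate: L := L₀·Dx.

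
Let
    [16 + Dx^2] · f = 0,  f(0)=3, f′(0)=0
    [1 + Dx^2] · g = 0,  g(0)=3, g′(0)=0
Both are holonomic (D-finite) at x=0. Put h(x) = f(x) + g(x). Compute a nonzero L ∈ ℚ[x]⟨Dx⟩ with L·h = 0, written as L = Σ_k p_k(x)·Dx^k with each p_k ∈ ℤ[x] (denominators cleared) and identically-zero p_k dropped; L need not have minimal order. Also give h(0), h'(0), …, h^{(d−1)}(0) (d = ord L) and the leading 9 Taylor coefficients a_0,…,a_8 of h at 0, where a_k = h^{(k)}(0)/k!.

L = 16 + 17·Dx^2 + Dx^4  (order 4).
h: a_k = 6, 0, -51/2, 0, 257/8, 0, -4097/240, 0, 65537/13440, …
ICs: h(0) = 6, h′(0) = 0, h′′(0) = -51, h′′′(0) = 0.

f: a_k = 3, 0, -24, 0, 32, 0, -256/15, 0, 512/105, …
g: a_k = 3, 0, -3/2, 0, 1/8, 0, -1/240, 0, 1/13440, …
Sum ⇒ L₀ = lclm(L_f,L_g) in ℚ(x)⟨Dx⟩.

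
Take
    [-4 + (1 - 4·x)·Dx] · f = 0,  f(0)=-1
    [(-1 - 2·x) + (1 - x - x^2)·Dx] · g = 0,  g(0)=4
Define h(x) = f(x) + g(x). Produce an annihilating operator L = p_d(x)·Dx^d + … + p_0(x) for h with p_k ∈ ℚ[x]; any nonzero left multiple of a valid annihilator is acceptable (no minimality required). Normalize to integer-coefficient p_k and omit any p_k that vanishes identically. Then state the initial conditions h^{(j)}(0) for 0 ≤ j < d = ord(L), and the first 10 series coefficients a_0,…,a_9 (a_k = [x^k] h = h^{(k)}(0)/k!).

f: a_k = -1, -4, -16, -64, -256, -1024, -4096, -16384, -65536, -262144, …
g: a_k = 4, 4, 8, 12, 20, 32, 52, 84, 136, 220, …
h₀=f+g: left-lcm gives L₀, ord ≤ 2.
L = (-16 - 72·x + 24·x^2 - 32·x^3) + (28 - 38·x - 54·x^2 + 16·x^3 - 64·x^4)·Dx + (-3 + 17·x - 23·x^2 + 14·x^3 - 4·x^4 - 16·x^5)·Dx^2  (order 2).
h: a_k = 3, 0, -8, -52, -236, -992, -4044, -16300, -65400, -261924, …
ICs: h(0) = 3, h′(0) = 0.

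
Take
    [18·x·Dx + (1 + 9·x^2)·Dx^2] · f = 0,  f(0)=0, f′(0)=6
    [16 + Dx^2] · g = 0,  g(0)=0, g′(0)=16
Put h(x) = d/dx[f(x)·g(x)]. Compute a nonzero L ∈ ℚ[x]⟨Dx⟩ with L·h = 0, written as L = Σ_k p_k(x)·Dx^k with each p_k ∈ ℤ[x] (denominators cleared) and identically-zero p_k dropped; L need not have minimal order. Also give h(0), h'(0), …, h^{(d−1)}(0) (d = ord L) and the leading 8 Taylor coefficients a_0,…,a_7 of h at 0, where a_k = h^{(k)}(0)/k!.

f: a_k = 0, 6, 0, -18, 0, 486/5, 0, -4374/7, …
g: a_k = 0, 16, 0, -128/3, 0, 512/15, 0, -4096/315, …
Sym-product of L_f,L_g gives L₀ (≤ ord 4).
Derive L from L₀ (diff closure).
L = (524992 + 14103936·x^2 + 183342528·x^4 + 608394240·x^6 + 1431032832·x^8 + 3627970560·x^10 + 8707129344·x^12) + (314208·x + 11036736·x^3 + 108591840·x^5 + 419904000·x^7 + 1209323520·x^9 + 2176782336·x^11)·Dx + (38012 + 1098792·x^2 + 14837580·x^4 + 64186992·x^6 + 209112192·x^8 + 589545216·x^10 + 1088391168·x^12)·Dx^2 + (19638·x + 689796·x^3 + 6786990·x^5 + 26244000·x^7 + 75582720·x^9 + 136048896·x^11)·Dx^3 + (325 + 13581·x^2 + 211167·x^4 + 1635147·x^6 + 7479540·x^8 + 22674816·x^10 + 34012224·x^12)·Dx^4  (order 4).
h: a_k = 0, 192, 0, -2176, 0, 15168, 0, -356096/3, …
ICs: h(0) = 0, h′(0) = 192, h′′(0) = 0, h′′′(0) = -13056.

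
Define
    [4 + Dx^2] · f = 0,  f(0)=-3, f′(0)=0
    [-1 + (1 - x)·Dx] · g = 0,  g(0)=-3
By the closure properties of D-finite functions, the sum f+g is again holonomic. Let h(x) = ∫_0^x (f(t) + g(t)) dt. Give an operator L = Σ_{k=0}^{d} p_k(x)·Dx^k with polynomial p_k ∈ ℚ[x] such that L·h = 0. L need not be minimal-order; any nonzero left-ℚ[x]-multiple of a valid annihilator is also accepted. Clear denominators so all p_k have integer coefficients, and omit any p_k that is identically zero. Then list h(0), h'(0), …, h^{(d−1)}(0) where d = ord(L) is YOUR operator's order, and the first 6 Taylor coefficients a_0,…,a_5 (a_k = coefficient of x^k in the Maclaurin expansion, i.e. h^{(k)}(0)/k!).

f: a_k = -3, 0, 6, 0, -2, 0, …
g: a_k = -3, -3, -3, -3, -3, -3, …
h₀=f+g: left-lcm gives L₀, ord ≤ 3.
h=∫₀ˣh₀: take L = L₀·Dx.
L = (-20 + 16·x - 8·x^2)·Dx + (12 - 28·x + 24·x^2 - 8·x^3)·Dx^2 + (-5 + 4·x - 2·x^2)·Dx^3 + (3 - 7·x + 6·x^2 - 2·x^3)·Dx^4  (order 4).
h: a_k = 0, -6, -3/2, 1, -3/4, -1, …
ICs: h(0) = 0, h′(0) = -6, h′′(0) = -3, h′′′(0) = 6.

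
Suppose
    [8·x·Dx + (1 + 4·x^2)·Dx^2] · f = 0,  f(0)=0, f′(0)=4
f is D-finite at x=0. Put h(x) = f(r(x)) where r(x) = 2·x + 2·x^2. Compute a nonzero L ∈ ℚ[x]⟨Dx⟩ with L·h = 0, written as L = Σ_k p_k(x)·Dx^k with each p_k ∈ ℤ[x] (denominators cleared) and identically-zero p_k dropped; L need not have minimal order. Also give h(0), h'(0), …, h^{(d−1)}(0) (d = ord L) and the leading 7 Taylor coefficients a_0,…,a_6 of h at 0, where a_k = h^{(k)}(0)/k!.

f: a_k = 0, 4, 0, -16/3, 0, 64/5, 0, …
Substitute x→r, Dx→(1/r')Dx; clear ⇒ L₀.
L = (-2 + 32·x + 128·x^2 + 192·x^3 + 96·x^4)·Dx + (1 + 2·x + 16·x^2 + 64·x^3 + 80·x^4 + 32·x^5)·Dx^2  (order 2).
h: a_k = 0, 8, 8, -128/3, -128, 1408/5, 6016/3, …
ICs: h(0) = 0, h′(0) = 8.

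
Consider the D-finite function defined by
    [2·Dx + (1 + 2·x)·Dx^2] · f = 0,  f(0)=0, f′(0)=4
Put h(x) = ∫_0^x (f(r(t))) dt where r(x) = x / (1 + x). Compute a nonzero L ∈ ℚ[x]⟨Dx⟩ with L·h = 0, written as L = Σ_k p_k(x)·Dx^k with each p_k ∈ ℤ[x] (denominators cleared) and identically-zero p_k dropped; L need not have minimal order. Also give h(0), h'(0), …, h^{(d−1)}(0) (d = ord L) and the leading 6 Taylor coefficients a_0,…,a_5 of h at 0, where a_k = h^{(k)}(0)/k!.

L = (4 + 6·x)·Dx^2 + (1 + 4·x + 3·x^2)·Dx^3  (order 3).
h: a_k = 0, 0, 2, -8/3, 13/3, -8, …
ICs: h(0) = 0, h′(0) = 0, h′′(0) = 4.

f: a_k = 0, 4, -4, 16/3, -8, 64/5, …
L₀ from L_f via x↦r, Dx↦r'^{-1}Dx.
h=∫h₀ ⇒ L = L₀·Dx.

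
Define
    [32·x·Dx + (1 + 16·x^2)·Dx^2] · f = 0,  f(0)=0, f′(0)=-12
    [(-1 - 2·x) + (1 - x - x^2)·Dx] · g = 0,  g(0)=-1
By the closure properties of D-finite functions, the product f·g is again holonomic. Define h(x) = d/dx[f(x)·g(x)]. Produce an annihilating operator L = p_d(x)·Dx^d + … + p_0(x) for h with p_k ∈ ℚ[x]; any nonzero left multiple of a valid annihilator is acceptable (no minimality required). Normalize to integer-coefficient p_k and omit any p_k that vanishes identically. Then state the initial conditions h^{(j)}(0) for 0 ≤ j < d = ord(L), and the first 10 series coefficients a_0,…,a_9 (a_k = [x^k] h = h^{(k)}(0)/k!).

L = (-58 + 3360·x^2 + 6144·x^3 + 9216·x^4) + (19 + 70·x - 528·x^2 + 352·x^3 + 6144·x^4 + 6144·x^5)·Dx + (-1 - 15·x - 47·x^2 - 176·x^3 - 448·x^4 + 1024·x^5 + 768·x^6)·Dx^2  (order 2).
h: a_k = 12, 24, -120, -112, 2732, 15552/5, -208492/5, -1522784/35, 4787112/7, 14814952/21, …
ICs: h(0) = 12, h′(0) = 24.

f: a_k = 0, -12, 0, 64, 0, -3072/5, 0, 49152/7, 0, -262144/3, …
g: a_k = -1, -1, -2, -3, -5, -8, -13, -21, -34, -55, …
L₀ := L_f ⊗_s L_g (sym. prod.), ord ≤ 2.
Derive L from L₀ (diff closure).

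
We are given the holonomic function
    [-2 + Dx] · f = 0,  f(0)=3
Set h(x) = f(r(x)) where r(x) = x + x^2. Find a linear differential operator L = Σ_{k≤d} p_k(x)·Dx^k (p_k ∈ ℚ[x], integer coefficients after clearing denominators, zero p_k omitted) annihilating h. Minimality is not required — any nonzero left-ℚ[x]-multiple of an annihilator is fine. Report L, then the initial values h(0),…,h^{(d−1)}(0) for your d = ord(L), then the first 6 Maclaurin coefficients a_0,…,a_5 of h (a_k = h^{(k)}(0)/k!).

f: a_k = 3, 6, 6, 4, 2, 4/5, …
Change of var in L_f (x↦r) gives L₀.
L = (-2 - 4·x) + Dx  (order 1).
h: a_k = 3, 6, 12, 16, 20, 104/5, …
ICs: h(0) = 3.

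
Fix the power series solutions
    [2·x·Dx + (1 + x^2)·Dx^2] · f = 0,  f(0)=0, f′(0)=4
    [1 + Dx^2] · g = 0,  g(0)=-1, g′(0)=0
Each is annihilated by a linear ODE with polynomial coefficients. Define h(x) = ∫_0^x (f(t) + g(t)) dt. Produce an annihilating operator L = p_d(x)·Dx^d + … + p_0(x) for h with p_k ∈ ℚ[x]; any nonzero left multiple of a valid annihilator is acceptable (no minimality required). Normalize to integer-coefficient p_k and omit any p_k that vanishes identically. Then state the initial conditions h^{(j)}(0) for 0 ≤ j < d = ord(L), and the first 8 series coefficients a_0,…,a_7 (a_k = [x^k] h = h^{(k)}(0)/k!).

L = (-22·x + 28·x^3 + 2·x^5)·Dx^2 + (-1 + 7·x^2 + 9·x^4 + x^6)·Dx^3 + (-22·x + 28·x^3 + 2·x^5)·Dx^4 + (-1 + 7·x^2 + 9·x^4 + x^6)·Dx^5  (order 5).
h: a_k = 0, -1, 2, 1/6, -1/3, -1/120, 2/15, 1/5040, …
ICs: h(0) = 0, h′(0) = -1, h′′(0) = 4, h′′′(0) = 1, h′′′′(0) = -8.

f: a_k = 0, 4, 0, -4/3, 0, 4/5, 0, -4/7, …
g: a_k = -1, 0, 1/2, 0, -1/24, 0, 1/720, 0, …
h₀=f+g: left-lcm gives L₀, ord ≤ 4.
h=∫h₀ ⇒ L = L₀·Dx.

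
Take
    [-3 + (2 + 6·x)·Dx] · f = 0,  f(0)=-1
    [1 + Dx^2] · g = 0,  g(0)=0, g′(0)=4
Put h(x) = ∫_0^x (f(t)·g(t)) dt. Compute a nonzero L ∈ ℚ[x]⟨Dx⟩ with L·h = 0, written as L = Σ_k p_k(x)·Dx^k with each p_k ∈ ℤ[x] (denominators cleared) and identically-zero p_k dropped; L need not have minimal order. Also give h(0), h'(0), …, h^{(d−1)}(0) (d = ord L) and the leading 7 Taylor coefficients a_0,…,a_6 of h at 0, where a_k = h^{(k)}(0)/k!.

f: a_k = -1, -3/2, 9/8, -27/16, 405/128, -1701/256, 15309/1024, …
g: a_k = 0, 4, 0, -2/3, 0, 1/30, 0, …
L₀ := L_f ⊗_s L_g (sym. prod.), ord ≤ 2.
∫: right-multiply L₀ by Dx.
L = (31 + 24·x + 36·x^2)·Dx + (-12 - 36·x)·Dx^2 + (4 + 24·x + 36·x^2)·Dx^3  (order 3).
h: a_k = 0, 0, -2, -2, 31/24, -23/20, 5699/2880, …
ICs: h(0) = 0, h′(0) = 0, h′′(0) = -4.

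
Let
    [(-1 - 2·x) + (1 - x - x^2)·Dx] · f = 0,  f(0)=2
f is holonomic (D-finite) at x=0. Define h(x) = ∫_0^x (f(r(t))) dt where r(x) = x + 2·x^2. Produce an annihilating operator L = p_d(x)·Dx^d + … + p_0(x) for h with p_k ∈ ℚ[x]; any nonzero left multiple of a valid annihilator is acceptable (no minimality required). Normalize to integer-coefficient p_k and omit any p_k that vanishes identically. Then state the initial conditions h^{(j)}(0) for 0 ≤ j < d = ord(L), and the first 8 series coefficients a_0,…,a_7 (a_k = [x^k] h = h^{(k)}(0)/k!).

f: a_k = 2, 2, 4, 6, 10, 16, 26, 42, …
f∘r: x↦r, Dx↦Dx/r' in L_f ⇒ L₀.
h=∫h₀ ⇒ L = L₀·Dx.
L = (1 + 6·x + 12·x^2 + 16·x^3)·Dx + (-1 + x + 3·x^2 + 4·x^3 + 4·x^4)·Dx^2  (order 2).
h: a_k = 0, 2, 1, 8/3, 11/2, 62/5, 28, 474/7, …
ICs: h(0) = 0, h′(0) = 2.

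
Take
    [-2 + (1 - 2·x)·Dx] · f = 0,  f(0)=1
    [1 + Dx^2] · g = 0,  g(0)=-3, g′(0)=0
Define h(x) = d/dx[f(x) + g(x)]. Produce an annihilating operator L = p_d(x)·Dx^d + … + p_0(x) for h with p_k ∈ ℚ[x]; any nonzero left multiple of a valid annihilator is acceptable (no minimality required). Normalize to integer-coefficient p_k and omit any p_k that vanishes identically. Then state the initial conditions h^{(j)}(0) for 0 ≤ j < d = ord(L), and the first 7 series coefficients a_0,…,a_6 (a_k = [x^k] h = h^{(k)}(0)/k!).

f: a_k = 1, 2, 4, 8, 16, 32, 64, …
g: a_k = -3, 0, 3/2, 0, -1/8, 0, 1/240, …
L₀ := lclm(L_f,L_g); ord L₀ ≤ 1+2.
Differentiate: ansatz ord ≤ ord L₀ ⇒ L.
L = (196 - 16·x + 16·x^2) + (-25 + 54·x - 12·x^2 + 8·x^3)·Dx + (196 - 16·x + 16·x^2)·Dx^2 + (-25 + 54·x - 12·x^2 + 8·x^3)·Dx^3  (order 3).
h: a_k = 2, 11, 24, 127/2, 160, 15361/40, 896, …
ICs: h(0) = 2, h′(0) = 11, h′′(0) = 48.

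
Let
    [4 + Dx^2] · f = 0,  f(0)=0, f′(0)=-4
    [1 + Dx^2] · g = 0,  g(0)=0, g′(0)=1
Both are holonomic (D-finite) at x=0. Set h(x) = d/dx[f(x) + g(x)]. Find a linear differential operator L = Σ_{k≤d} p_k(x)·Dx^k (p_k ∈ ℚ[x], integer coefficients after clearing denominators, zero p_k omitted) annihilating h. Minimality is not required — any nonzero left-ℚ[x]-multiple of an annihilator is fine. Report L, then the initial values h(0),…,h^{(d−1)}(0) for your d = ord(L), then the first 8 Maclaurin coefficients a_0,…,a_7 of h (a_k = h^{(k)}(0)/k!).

f: a_k = 0, -4, 0, 8/3, 0, -8/15, 0, 16/315, …
g: a_k = 0, 1, 0, -1/6, 0, 1/120, 0, -1/5040, …
h₀=f+g: left-lcm gives L₀, ord ≤ 4.
Differentiate: ansatz ord ≤ ord L₀ ⇒ L.
L = 4 + 5·Dx^2 + Dx^4  (order 4).
h: a_k = -3, 0, 15/2, 0, -21/8, 0, 17/48, 0, …
ICs: h(0) = -3, h′(0) = 0, h′′(0) = 15, h′′′(0) = 0.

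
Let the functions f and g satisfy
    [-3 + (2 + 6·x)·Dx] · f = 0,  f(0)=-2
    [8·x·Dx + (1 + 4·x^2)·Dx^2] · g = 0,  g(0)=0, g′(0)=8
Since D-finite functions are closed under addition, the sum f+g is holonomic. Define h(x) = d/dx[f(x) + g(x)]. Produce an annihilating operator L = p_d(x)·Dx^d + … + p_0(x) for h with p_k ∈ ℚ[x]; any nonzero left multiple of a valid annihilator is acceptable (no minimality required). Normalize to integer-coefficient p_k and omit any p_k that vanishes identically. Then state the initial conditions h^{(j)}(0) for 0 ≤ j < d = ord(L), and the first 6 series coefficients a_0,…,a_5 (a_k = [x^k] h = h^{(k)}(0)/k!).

f: a_k = -2, -3, 9/4, -27/8, 405/64, -1701/128, …
g: a_k = 0, 8, 0, -32/3, 0, 128/5, …
f+g: L₀ = lclm(L_f,L_g), ord ≤ 1+2.
Differentiate: ansatz ord ≤ ord L₀ ⇒ L.
L = (-48 - 360·x + 576·x^2 + 864·x^3) + (-59 - 192·x - 120·x^2 + 2304·x^3 + 3024·x^4)·Dx + (-6 + 14·x + 144·x^2 + 272·x^3 + 672·x^4 + 864·x^5)·Dx^2  (order 2).
h: a_k = 5, 9/2, -337/8, 405/16, 7879/128, 45927/256, …
ICs: h(0) = 5, h′(0) = 9/2.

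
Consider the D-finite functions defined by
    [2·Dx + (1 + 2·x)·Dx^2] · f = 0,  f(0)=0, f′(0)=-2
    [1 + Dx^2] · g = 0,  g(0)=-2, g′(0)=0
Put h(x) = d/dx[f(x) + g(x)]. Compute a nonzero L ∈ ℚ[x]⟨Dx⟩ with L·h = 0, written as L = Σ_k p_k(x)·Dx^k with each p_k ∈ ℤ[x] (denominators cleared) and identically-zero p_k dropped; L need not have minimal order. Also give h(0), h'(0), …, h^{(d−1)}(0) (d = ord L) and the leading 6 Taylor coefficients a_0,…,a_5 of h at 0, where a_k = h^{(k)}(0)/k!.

f: a_k = 0, -2, 2, -8/3, 4, -32/5, …
g: a_k = -2, 0, 1, 0, -1/12, 0, …
L₀ := lclm(L_f,L_g); ord L₀ ≤ 2+2.
h₀' ⇒ L via d/dx closure of L₀.
L = (50 + 8·x + 8·x^2) + (9 + 22·x + 12·x^2 + 8·x^3)·Dx + (50 + 8·x + 8·x^2)·Dx^2 + (9 + 22·x + 12·x^2 + 8·x^3)·Dx^3  (order 3).
h: a_k = -2, 6, -8, 47/3, -32, 3841/60, …
ICs: h(0) = -2, h′(0) = 6, h′′(0) = -16.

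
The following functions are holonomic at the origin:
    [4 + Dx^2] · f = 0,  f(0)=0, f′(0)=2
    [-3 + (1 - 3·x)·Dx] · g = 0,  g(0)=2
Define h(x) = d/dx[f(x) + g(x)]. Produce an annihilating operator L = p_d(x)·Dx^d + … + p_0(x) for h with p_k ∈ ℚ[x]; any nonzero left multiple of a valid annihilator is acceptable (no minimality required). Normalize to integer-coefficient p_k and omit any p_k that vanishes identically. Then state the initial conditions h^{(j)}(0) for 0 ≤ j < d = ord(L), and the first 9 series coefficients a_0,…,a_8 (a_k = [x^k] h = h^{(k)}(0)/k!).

L = (1344 - 288·x + 432·x^2) + (-116 + 396·x - 216·x^2 + 216·x^3)·Dx + (336 - 72·x + 108·x^2)·Dx^2 + (-29 + 99·x - 54·x^2 + 54·x^3)·Dx^3  (order 3).
h: a_k = 8, 36, 158, 648, 7294/3, 8748, 1377802/45, 104976, 111602614/315, …
ICs: h(0) = 8, h′(0) = 36, h′′(0) = 316.

f: a_k = 0, 2, 0, -4/3, 0, 4/15, 0, -8/315, 0, …
g: a_k = 2, 6, 18, 54, 162, 486, 1458, 4374, 13122, …
Weyl lclm of L_f,L_g ⇒ L₀ (ord ≤ 3).
h=h₀': d/dx-closure on L₀ ⇒ L.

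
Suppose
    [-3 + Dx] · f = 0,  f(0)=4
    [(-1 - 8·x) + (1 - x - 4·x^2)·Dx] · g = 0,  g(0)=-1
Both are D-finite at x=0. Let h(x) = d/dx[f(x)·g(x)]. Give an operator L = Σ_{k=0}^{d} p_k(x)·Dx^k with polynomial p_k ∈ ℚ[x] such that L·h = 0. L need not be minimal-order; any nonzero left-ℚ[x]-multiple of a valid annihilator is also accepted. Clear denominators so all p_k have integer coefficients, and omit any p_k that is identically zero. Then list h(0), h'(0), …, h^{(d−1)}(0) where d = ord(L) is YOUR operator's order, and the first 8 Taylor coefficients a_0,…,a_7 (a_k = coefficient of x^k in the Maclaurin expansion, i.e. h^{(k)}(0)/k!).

f: a_k = 4, 12, 18, 18, 27/2, 81/10, 81/20, 243/140, …
g: a_k = -1, -1, -5, -9, -29, -65, -181, -441, …
f·g: L₀ = L_f ⊗_s L_g, ord ≤ 1·1.
Differentiate: ansatz ord ≤ ord L₀ ⇒ L.
L = (25 + 48·x - 39·x^2 - 120·x^3 + 144·x^4) + (-4 - x + 33·x^2 + 8·x^3 - 48·x^4)·Dx  (order 1).
h: a_k = -16, -100, -396, -1382, -4408, -136059/10, -81141/2, -16651081/140, …
ICs: h(0) = -16.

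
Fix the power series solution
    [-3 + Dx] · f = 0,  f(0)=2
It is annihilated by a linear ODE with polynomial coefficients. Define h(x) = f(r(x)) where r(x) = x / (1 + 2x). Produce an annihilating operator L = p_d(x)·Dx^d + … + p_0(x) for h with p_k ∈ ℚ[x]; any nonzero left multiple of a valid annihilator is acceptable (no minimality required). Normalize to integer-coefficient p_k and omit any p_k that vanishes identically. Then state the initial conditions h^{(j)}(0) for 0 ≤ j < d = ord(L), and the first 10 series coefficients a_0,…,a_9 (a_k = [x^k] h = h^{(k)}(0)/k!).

f: a_k = 2, 6, 9, 9, 27/4, 81/20, 81/40, 243/280, 729/2240, 243/2240, …
Substitute x→r, Dx→(1/r')Dx; clear ⇒ L₀.
L = -3 + (1 + 4·x + 4·x^2)·Dx  (order 1).
h: a_k = 2, 6, -3, -3, 51/4, -519/20, 1581/40, -12441/280, 45417/2240, 163299/2240, …
ICs: h(0) = 2.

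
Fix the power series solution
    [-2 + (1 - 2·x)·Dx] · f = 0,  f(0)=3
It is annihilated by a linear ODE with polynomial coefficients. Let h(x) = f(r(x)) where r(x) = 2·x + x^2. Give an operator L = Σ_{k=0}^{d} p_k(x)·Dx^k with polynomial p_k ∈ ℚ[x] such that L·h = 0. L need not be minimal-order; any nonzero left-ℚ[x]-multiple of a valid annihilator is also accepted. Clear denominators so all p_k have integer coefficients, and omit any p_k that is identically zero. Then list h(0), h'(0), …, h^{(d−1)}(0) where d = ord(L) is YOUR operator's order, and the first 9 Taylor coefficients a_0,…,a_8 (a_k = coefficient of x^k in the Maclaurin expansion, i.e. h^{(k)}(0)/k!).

f: a_k = 3, 6, 12, 24, 48, 96, 192, 384, 768, …
f∘r: x↦r, Dx↦Dx/r' in L_f ⇒ L₀.
L = (4 + 4·x) + (-1 + 4·x + 2·x^2)·Dx  (order 1).
h: a_k = 3, 12, 54, 240, 1068, 4752, 21144, 94080, 418608, …
ICs: h(0) = 3.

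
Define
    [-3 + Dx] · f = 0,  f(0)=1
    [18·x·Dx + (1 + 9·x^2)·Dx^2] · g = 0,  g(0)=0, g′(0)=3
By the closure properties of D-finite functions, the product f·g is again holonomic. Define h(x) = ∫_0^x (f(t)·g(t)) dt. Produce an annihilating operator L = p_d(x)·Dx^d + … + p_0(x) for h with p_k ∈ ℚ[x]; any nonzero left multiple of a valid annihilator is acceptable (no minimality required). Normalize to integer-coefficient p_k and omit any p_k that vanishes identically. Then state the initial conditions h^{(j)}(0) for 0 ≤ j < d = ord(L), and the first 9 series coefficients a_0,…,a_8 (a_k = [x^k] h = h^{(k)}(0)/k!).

f: a_k = 1, 3, 9/2, 9/2, 27/8, 81/40, 81/80, 243/560, 729/4480, …
g: a_k = 0, 3, 0, -9, 0, 243/5, 0, -2187/7, 0, …
Product ⇒ symmetric product L₀, ord ≤ 2.
h=∫₀ˣh₀: take L = L₀·Dx.
L = (9 - 54·x + 81·x^2)·Dx + (-6 + 18·x - 54·x^2)·Dx^2 + (1 + 9·x^2)·Dx^3  (order 3).
h: a_k = 0, 0, 3/2, 3, 9/8, -27/10, 243/80, 891/56, -67797/4480, …
ICs: h(0) = 0, h′(0) = 0, h′′(0) = 3.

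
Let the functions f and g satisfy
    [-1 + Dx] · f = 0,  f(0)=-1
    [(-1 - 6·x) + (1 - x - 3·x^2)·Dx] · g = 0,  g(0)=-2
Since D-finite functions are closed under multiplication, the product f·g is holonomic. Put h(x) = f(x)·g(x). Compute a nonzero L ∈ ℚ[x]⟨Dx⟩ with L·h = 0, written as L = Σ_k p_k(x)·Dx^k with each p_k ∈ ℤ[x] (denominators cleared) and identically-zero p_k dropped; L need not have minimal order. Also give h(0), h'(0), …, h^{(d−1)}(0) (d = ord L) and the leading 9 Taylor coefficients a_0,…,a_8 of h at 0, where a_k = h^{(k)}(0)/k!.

L = (2 + 5·x - 3·x^2) + (-1 + x + 3·x^2)·Dx  (order 1).
h: a_k = 2, 4, 11, 70/3, 677/12, 3793/30, 106447/360, 850483/1260, 6298165/4032, …
ICs: h(0) = 2.

f: a_k = -1, -1, -1/2, -1/6, -1/24, -1/120, -1/720, -1/5040, -1/40320, …
g: a_k = -2, -2, -8, -14, -38, -80, -194, -434, -1016, …
h₀=f·g: eliminate ⇒ L₀, order ≤ 1·1.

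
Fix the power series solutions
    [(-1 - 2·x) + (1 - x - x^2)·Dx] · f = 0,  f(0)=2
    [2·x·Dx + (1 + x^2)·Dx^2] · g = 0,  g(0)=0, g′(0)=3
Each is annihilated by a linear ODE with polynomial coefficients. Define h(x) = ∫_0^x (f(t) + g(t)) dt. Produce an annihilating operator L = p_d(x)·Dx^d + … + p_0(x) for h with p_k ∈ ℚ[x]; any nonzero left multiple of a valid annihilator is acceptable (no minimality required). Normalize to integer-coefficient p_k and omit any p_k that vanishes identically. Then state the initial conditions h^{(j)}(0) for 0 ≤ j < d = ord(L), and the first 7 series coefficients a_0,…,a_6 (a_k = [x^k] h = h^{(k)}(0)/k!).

L = (-4 + 16·x + 64·x^2 + 72·x^3 + 66·x^4 + 6·x^6)·Dx^2 + (10 + 24·x + 28·x^2 + 60·x^3 + 65·x^4 + 50·x^5 + 3·x^6 + 6·x^7)·Dx^3 + (-2 - 2·x - 2·x^2 + 8·x^3 + 5·x^4 + 11·x^5 + 6·x^6 + x^7 + x^8)·Dx^4  (order 4).
h: a_k = 0, 2, 5/2, 4/3, 5/4, 2, 83/30, …
ICs: h(0) = 0, h′(0) = 2, h′′(0) = 5, h′′′(0) = 8.

f: a_k = 2, 2, 4, 6, 10, 16, 26, …
g: a_k = 0, 3, 0, -1, 0, 3/5, 0, …
Sum ⇒ L₀ = lclm(L_f,L_g) in ℚ(x)⟨Dx⟩.
h=∫₀ˣh₀: take L = L₀·Dx.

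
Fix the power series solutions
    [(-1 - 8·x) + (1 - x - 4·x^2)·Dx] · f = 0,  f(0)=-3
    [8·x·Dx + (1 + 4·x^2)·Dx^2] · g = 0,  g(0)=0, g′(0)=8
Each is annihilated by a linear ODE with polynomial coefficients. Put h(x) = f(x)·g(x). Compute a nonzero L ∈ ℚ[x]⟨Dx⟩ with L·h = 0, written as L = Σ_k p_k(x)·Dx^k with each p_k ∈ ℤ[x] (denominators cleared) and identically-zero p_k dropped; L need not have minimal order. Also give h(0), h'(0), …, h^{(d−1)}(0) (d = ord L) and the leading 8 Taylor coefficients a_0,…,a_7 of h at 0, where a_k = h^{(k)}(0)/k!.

L = (8 + 8·x + 96·x^2) + (2 + 8·x + 16·x^2 + 96·x^3)·Dx + (-1 + x + 4·x^3 + 16·x^4)·Dx^2  (order 2).
h: a_k = 0, -24, -24, -88, -184, -3064/5, -6744/5, -25064/7, …
ICs: h(0) = 0, h′(0) = -24.

f: a_k = -3, -3, -15, -27, -87, -195, -543, -1323, …
g: a_k = 0, 8, 0, -32/3, 0, 128/5, 0, -512/7, …
Product ⇒ symmetric product L₀, ord ≤ 2.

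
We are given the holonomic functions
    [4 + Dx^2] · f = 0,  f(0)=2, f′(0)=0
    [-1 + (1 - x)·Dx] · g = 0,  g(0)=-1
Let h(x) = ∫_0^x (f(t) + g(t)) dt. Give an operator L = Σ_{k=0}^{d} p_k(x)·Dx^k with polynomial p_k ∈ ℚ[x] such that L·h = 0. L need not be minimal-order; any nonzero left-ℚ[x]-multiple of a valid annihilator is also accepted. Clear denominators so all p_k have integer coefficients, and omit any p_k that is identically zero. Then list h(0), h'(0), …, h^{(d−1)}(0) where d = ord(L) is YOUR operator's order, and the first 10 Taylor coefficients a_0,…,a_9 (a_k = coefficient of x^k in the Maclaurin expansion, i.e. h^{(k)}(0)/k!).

L = (-20 + 16·x - 8·x^2)·Dx + (12 - 28·x + 24·x^2 - 8·x^3)·Dx^2 + (-5 + 4·x - 2·x^2)·Dx^3 + (3 - 7·x + 6·x^2 - 2·x^3)·Dx^4  (order 4).
h: a_k = 0, 1, -1/2, -5/3, -1/4, 1/15, -1/6, -53/315, -1/8, -311/2835, …
ICs: h(0) = 0, h′(0) = 1, h′′(0) = -1, h′′′(0) = -10.

f: a_k = 2, 0, -4, 0, 4/3, 0, -8/45, 0, 4/315, 0, …
g: a_k = -1, -1, -1, -1, -1, -1, -1, -1, -1, -1, …
Sum ⇒ L₀ = lclm(L_f,L_g) in ℚ(x)⟨Dx⟩.
h=∫h₀ ⇒ L = L₀·Dx.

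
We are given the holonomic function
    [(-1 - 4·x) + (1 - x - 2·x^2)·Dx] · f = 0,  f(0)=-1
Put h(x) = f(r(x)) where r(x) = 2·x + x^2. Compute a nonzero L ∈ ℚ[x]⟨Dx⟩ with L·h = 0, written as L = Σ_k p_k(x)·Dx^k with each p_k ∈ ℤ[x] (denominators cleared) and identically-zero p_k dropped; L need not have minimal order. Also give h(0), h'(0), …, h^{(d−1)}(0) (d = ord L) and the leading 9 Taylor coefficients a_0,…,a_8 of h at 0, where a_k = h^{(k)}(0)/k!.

L = (2 + 16·x + 8·x^2) + (-1 + 3·x + 6·x^2 + 2·x^3)·Dx  (order 1).
h: a_k = -1, -2, -13, -52, -239, -1054, -4701, -20904, -93027, …
ICs: h(0) = -1.

f: a_k = -1, -1, -3, -5, -11, -21, -43, -85, -171, …
h₀=f(r): pull back L_f along r ⇒ L₀.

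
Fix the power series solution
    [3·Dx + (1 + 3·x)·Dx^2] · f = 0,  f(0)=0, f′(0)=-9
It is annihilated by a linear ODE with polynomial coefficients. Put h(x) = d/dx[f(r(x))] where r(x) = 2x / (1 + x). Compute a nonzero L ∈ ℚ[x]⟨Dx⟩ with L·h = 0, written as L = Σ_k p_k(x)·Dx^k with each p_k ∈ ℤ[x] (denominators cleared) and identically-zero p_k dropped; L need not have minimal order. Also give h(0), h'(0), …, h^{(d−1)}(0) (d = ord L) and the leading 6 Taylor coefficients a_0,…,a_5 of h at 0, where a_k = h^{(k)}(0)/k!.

L = (8 + 14·x) + (1 + 8·x + 7·x^2)·Dx  (order 1).
h: a_k = -18, 144, -1026, 7200, -50418, 352944, …
ICs: h(0) = -18.

f: a_k = 0, -9, 27/2, -27, 243/4, -729/5, …
f∘r: x↦r, Dx↦Dx/r' in L_f ⇒ L₀.
h=h₀': d/dx-closure on L₀ ⇒ L.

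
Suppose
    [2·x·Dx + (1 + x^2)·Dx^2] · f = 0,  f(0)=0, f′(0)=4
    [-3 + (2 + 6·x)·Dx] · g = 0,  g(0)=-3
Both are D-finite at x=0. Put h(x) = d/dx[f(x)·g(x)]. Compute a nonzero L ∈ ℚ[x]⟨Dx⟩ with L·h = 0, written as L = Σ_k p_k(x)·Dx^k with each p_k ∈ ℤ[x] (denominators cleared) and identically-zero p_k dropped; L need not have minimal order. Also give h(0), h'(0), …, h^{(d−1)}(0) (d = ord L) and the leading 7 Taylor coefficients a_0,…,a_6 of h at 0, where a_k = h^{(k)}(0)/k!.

f: a_k = 0, 4, 0, -4/3, 0, 4/5, 0, …
g: a_k = -3, -9/2, 27/8, -81/16, 1215/128, -5103/256, 45927/1024, …
Product ⇒ symmetric product L₀, ord ≤ 2.
h₀' ⇒ L via d/dx closure of L₀.
L = (-57 + 360·x + 630·x^2 - 216·x^3 - 81·x^4) + (124 + 540·x + 1032·x^2 + 1368·x^3 - 756·x^4 - 324·x^5)·Dx + (36 + 200·x + 252·x^2 - 16·x^3 + 108·x^4 - 216·x^5 - 108·x^6)·Dx^2  (order 2).
h: a_k = -12, -36, 105/2, -57, 4971/32, -73521/160, 1533597/1280, …
ICs: h(0) = -12, h′(0) = -36.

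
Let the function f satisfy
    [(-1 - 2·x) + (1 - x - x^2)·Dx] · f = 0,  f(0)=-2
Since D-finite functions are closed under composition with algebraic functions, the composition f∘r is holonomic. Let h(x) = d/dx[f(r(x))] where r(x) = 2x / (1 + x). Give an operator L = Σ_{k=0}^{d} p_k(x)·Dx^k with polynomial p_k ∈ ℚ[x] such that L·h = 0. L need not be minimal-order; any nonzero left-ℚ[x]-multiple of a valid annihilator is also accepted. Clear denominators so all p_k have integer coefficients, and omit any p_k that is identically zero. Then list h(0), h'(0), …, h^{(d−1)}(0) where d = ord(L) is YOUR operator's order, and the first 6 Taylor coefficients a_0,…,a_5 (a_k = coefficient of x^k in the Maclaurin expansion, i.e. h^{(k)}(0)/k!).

f: a_k = -2, -2, -4, -6, -10, -16, …
Substitute x→r, Dx→(1/r')Dx; clear ⇒ L₀.
h=h₀': d/dx-closure on L₀ ⇒ L.
L = (6 + 30·x + 90·x^2 + 50·x^3) + (-1 - 6·x + 30·x^3 + 25·x^4)·Dx  (order 1).
h: a_k = -4, -24, -60, -240, -500, -1800, …
ICs: h(0) = -4.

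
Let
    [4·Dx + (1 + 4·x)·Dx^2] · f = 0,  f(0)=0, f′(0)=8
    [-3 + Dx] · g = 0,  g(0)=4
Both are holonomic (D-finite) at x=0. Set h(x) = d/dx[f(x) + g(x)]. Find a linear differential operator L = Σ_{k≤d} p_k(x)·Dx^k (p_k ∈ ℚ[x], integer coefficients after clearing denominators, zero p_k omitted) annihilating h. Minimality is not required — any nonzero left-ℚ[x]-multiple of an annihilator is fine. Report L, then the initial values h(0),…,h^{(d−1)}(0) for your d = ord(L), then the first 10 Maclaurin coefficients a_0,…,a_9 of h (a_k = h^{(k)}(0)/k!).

f: a_k = 0, 8, -16, 128/3, -128, 2048/5, -4096/3, 32768/7, -16384, 524288/9, …
g: a_k = 4, 12, 18, 18, 27/2, 81/10, 81/20, 243/140, 729/1120, 243/1120, …
Weyl lclm of L_f,L_g ⇒ L₀ (ord ≤ 3).
h=h₀': d/dx-closure on L₀ ⇒ L.
L = (-132 - 144·x) + (23 - 72·x - 144·x^2)·Dx + (7 + 40·x + 48·x^2)·Dx^2  (order 2).
h: a_k = 20, 4, 182, -458, 4177/2, -81677/10, 655603/20, -18349351/140, 587204747/1120, -2348809511/1120, …
ICs: h(0) = 20, h′(0) = 4.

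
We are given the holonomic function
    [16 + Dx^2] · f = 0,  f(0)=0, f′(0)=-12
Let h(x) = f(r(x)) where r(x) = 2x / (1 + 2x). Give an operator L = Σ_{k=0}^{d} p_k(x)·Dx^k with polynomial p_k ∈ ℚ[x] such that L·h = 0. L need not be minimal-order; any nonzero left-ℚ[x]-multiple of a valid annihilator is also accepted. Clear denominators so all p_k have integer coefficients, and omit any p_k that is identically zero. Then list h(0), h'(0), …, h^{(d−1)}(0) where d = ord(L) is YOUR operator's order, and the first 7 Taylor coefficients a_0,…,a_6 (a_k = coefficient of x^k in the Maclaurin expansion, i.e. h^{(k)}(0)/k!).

f: a_k = 0, -12, 0, 32, 0, -128/5, 0, …
h₀=f(r): pull back L_f along r ⇒ L₀.
L = 64 + (4 + 24·x + 48·x^2 + 32·x^3)·Dx + (1 + 8·x + 24·x^2 + 32·x^3 + 16·x^4)·Dx^2  (order 2).
h: a_k = 0, -24, 48, 160, -1344, 24704/5, -11520, …
ICs: h(0) = 0, h′(0) = -24.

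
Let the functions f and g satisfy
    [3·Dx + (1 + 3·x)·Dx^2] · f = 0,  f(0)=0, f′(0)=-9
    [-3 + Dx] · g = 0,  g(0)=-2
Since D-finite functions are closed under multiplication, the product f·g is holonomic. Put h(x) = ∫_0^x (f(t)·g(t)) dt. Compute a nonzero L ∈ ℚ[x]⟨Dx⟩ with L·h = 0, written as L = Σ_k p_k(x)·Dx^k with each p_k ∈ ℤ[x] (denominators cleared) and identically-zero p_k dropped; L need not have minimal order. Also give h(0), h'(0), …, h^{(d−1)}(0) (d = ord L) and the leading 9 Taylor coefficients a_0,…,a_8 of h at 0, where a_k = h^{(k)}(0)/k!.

L = 27·x·Dx + (-3 - 18·x)·Dx^2 + (1 + 3·x)·Dx^3  (order 3).
h: a_k = 0, 0, 9, 9, 27/2, 0, 729/40, -243/8, 16767/224, …
ICs: h(0) = 0, h′(0) = 0, h′′(0) = 18.

f: a_k = 0, -9, 27/2, -27, 243/4, -729/5, 729/2, -6561/7, 19683/8, …
g: a_k = -2, -6, -9, -9, -27/4, -81/20, -81/40, -243/280, -729/2240, …
h₀=f·g: eliminate ⇒ L₀, order ≤ 2·1.
h=∫h₀ ⇒ L = L₀·Dx.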